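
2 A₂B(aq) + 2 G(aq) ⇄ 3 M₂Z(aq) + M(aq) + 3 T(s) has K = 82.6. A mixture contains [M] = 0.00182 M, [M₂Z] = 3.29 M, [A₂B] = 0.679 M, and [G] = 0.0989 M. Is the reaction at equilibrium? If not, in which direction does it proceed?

(T is a pure solid — omitted from Q.)
Q = [M₂Z]³·[M] / ([A₂B]²·[G]²) = (3.29)³·(0.00182) / ((0.679)²·(0.0989)²) = 14.4
Q = 14.4 < K = 82.6, so the forward reaction proceeds.

to the right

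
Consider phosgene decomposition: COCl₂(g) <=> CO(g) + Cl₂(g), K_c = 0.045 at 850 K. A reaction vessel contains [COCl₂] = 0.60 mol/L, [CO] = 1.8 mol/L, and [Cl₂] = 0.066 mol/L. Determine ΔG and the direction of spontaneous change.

ΔG = 10.5 kJ/mol; the forward reaction is non-spontaneous

Q_c = [CO]·[Cl₂] / [COCl₂] = (1.8)·(0.066) / (0.60) = 0.198
ΔG = RT ln(Q_c/K_c) = (8.314 J mol⁻¹ K⁻¹)(850 K) × ln(0.198/0.045)
   = (7.067 kJ/mol)(1.482) = 10.5 kJ/mol
ΔG > 0, so the forward reaction is non-spontaneous (proceeds in reverse).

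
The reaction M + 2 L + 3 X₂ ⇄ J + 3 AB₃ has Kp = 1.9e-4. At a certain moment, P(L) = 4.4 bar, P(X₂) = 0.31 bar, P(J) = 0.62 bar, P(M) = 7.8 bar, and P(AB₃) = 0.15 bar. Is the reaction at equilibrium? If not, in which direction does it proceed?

toward reactants

Qp = P(J)·P(AB₃)³ / (P(M)·P(L)²·P(X₂)³) = (0.62)·(0.15)³ / ((7.8)·(4.4)²·(0.31)³) = 4.7e-4
Qp = 4.7e-4 > Kp = 1.9e-4, so the reverse reaction proceeds.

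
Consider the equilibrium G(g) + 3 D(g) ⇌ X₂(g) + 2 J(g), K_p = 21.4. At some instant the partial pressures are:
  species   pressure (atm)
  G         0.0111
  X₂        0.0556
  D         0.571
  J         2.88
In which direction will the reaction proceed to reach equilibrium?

in the reverse direction

Q_p = P(X₂)·P(J)² / (P(G)·P(D)³) = (0.0556)·(2.88)² / ((0.0111)·(0.571)³) = 223
Q_p = 223 > K_p = 21.4, so the reverse reaction proceeds.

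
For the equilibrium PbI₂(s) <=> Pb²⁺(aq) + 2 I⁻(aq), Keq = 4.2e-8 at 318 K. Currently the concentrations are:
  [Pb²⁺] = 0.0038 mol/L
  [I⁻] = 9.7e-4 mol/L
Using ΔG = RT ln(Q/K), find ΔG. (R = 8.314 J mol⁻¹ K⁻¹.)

ΔG = -6.51 kJ/mol

(PbI₂ is a pure solid — omitted from Q.)
Q = [Pb²⁺]·[I⁻]² = (0.0038)·(9.7e-4)² = 3.58e-9
ΔG = RT ln(Q/Keq) = (8.314 J mol⁻¹ K⁻¹)(318 K) × ln(3.58e-9/4.2e-8)
   = (2.644 kJ/mol)(-2.462) = -6.51 kJ/mol
ΔG < 0, so the forward reaction is spontaneous (proceeds forward).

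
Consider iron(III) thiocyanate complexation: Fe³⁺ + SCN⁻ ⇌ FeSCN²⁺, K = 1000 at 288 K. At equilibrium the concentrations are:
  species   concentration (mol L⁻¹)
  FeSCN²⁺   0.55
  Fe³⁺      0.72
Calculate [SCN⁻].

[SCN⁻] = 7.6×10⁻⁴ mol L⁻¹

At equilibrium, K = [FeSCN²⁺] / ([Fe³⁺]·[SCN⁻]) = 1000.
(0.55) / ((0.72)·([SCN⁻])) = 1000
[SCN⁻] = 7.64×10⁻⁴ = 7.6×10⁻⁴ mol L⁻¹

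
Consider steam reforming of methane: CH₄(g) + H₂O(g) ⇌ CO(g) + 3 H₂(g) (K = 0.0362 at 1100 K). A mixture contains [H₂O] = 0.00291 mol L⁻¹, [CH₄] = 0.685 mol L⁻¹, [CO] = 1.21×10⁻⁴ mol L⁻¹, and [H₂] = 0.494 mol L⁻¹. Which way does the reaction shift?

toward products

Q = [CO]·[H₂]³ / ([CH₄]·[H₂O]) = (1.21×10⁻⁴)·(0.494)³ / ((0.685)·(0.00291)) = 0.00732
Q = 0.00732 < K = 0.0362, so the forward reaction proceeds.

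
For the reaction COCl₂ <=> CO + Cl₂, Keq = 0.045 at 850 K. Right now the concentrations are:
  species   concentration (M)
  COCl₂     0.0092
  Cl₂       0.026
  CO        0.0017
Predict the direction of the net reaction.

Q = [CO]·[Cl₂] / [COCl₂] = (0.0017)·(0.026) / (0.0092) = 0.0048
Q = 0.0048 < Keq = 0.045, so the forward reaction proceeds.

to the right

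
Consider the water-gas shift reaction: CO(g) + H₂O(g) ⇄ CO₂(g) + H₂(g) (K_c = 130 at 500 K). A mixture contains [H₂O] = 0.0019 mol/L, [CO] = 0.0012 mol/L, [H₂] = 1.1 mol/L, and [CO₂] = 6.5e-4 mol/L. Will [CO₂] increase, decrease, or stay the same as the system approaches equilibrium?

decrease

Q_c = [CO₂]·[H₂] / ([CO]·[H₂O]) = (6.5e-4)·(1.1) / ((0.0012)·(0.0019)) = 310
Q_c = 310 > K_c = 130: net reverse reaction.
CO₂ is a product, so it decreases.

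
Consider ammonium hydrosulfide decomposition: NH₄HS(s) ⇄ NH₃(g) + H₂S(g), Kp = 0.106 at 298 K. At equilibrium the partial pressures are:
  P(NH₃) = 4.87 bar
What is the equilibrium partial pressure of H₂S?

(NH₄HS is a pure solid — omitted from Kp.)
At equilibrium, Kp = P(NH₃)·P(H₂S) = 0.106.
(4.87)·(P(H₂S)) = 0.106
P(H₂S) = 0.0218 bar

P(H₂S) = 0.0218 bar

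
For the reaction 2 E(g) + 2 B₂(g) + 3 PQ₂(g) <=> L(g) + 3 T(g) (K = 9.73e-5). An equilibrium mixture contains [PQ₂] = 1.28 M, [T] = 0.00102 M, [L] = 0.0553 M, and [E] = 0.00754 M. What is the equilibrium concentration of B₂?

[B₂] = 0.0711 M

At equilibrium, K = [L]·[T]³ / ([E]²·[B₂]²·[PQ₂]³) = 9.73e-5.
(0.0553)·(0.00102)³ / ((0.00754)²·([B₂])²·(1.28)³) = 9.73e-5
[B₂]² = 0.00506 ⇒ [B₂] = 0.0711 M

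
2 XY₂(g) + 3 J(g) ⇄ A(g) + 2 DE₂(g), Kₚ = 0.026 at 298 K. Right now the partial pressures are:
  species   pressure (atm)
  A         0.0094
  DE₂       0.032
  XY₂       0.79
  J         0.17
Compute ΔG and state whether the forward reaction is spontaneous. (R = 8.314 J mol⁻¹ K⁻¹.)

Qₚ = P(A)·P(DE₂)² / (P(XY₂)²·P(J)³) = (0.0094)·(0.032)² / ((0.79)²·(0.17)³) = 0.00314
ΔG = RT ln(Qₚ/Kₚ) = (8.314 J mol⁻¹ K⁻¹)(298 K) × ln(0.00314/0.026)
   = (2.478 kJ/mol)(-2.114) = -5.24 kJ/mol
ΔG < 0, so the forward reaction is spontaneous (proceeds forward).

ΔG = -5.24 kJ/mol; the forward reaction is spontaneous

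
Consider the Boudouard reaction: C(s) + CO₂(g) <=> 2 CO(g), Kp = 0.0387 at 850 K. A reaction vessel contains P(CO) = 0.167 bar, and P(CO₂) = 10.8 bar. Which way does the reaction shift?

toward products

(C is a pure solid — omitted from Qp.)
Qp = P(CO)² / P(CO₂) = (0.167)² / (10.8) = 0.00258
Qp = 0.00258 < Kp = 0.0387, so the forward reaction proceeds.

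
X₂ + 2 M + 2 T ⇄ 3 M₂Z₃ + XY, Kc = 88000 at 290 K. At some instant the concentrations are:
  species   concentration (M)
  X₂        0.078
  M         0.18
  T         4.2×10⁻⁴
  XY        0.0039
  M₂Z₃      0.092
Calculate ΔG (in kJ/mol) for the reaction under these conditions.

ΔG = -6.17 kJ/mol

Qc = [M₂Z₃]³·[XY] / ([X₂]·[M]²·[T]²) = (0.092)³·(0.0039) / ((0.078)·(0.18)²·(4.2×10⁻⁴)²) = 6810
ΔG = RT ln(Qc/Kc) = (8.314 J mol⁻¹ K⁻¹)(290 K) × ln(6810/88000)
   = (2.411 kJ/mol)(-2.559) = -6.17 kJ/mol
ΔG < 0, so the forward reaction is spontaneous (proceeds forward).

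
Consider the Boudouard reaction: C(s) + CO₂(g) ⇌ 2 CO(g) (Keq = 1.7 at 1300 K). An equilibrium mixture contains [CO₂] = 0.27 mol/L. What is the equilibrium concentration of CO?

[CO] = 0.68 mol/L

(C is a pure solid — omitted from Keq.)
At equilibrium, Keq = [CO]² / [CO₂] = 1.7.
([CO])² / (0.27) = 1.7
[CO]² = 0.459 ⇒ [CO] = 0.68 mol/L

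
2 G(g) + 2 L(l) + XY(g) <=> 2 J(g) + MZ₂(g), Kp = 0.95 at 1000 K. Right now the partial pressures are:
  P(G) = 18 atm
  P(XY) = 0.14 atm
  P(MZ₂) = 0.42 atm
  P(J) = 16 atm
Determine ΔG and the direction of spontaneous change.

ΔG = 7.60 kJ/mol; the forward reaction is non-spontaneous

(L is a pure liquid — omitted from Qp.)
Qp = P(J)²·P(MZ₂) / (P(G)²·P(XY)) = (16)²·(0.42) / ((18)²·(0.14)) = 2.37
ΔG = RT ln(Qp/Kp) = (8.314 J mol⁻¹ K⁻¹)(1000 K) × ln(2.37/0.95)
   = (8.314 kJ/mol)(0.9142) = 7.60 kJ/mol
ΔG > 0, so the forward reaction is non-spontaneous (proceeds in reverse).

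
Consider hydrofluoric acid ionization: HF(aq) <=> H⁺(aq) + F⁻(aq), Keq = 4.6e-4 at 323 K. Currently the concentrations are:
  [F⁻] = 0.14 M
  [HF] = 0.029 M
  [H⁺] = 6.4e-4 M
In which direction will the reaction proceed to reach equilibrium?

Q = [H⁺]·[F⁻] / [HF] = (6.4e-4)·(0.14) / (0.029) = 0.0031
Q = 0.0031 > Keq = 4.6e-4, so the reverse reaction proceeds.

toward reactants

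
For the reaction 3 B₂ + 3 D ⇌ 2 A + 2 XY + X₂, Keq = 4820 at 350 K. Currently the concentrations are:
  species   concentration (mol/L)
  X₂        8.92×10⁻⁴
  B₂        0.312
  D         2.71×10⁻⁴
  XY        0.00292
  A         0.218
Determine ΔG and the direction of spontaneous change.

ΔG = -6.07 kJ/mol; the forward reaction is spontaneous

Q = [A]²·[XY]²·[X₂] / ([B₂]³·[D]³) = (0.218)²·(0.00292)²·(8.92×10⁻⁴) / ((0.312)³·(2.71×10⁻⁴)³) = 598
ΔG = RT ln(Q/Keq) = (8.314 J mol⁻¹ K⁻¹)(350 K) × ln(598/4820)
   = (2.910 kJ/mol)(-2.087) = -6.07 kJ/mol
ΔG < 0, so the forward reaction is spontaneous (proceeds forward).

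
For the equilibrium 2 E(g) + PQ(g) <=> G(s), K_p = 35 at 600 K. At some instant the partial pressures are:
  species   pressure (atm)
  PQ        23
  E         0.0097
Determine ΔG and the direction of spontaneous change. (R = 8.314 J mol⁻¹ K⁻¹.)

(G is a pure solid — omitted from Q_p.)
Q_p = 1 / (P(E)²·P(PQ)) = 1 / ((0.0097)²·(23)) = 462
ΔG = RT ln(Q_p/K_p) = (8.314 J mol⁻¹ K⁻¹)(600 K) × ln(462/35)
   = (4.988 kJ/mol)(2.580) = 12.9 kJ/mol
ΔG > 0, so the forward reaction is non-spontaneous (proceeds in reverse).

ΔG = 12.9 kJ/mol; the forward reaction is non-spontaneous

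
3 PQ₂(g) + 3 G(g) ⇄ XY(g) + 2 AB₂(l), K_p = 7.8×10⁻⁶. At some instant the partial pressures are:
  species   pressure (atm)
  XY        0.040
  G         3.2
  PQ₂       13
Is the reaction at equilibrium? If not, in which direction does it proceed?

in the forward direction

(AB₂ is a pure liquid — omitted from Q_p.)
Q_p = P(XY) / (P(PQ₂)³·P(G)³) = (0.040) / ((13)³·(3.2)³) = 5.6×10⁻⁷
Q_p = 5.6×10⁻⁷ < K_p = 7.8×10⁻⁶, so the forward reaction proceeds.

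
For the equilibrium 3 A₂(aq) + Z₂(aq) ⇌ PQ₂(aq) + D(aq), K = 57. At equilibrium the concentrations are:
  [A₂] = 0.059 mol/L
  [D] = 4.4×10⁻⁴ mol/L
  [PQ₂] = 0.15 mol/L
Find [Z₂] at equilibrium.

[Z₂] = 0.0056 mol/L

At equilibrium, K = [PQ₂]·[D] / ([A₂]³·[Z₂]) = 57.
(0.15)·(4.4×10⁻⁴) / ((0.059)³·([Z₂])) = 57
[Z₂] = 0.00564 = 0.0056 mol/L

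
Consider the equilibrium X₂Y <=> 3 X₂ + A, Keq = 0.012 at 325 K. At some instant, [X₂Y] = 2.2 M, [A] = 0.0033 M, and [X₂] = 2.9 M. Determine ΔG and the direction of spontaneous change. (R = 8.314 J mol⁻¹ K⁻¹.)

ΔG = 3.01 kJ/mol; the forward reaction is non-spontaneous

Q = [X₂]³·[A] / [X₂Y] = (2.9)³·(0.0033) / (2.2) = 0.0366
ΔG = RT ln(Q/Keq) = (8.314 J mol⁻¹ K⁻¹)(325 K) × ln(0.0366/0.012)
   = (2.702 kJ/mol)(1.115) = 3.01 kJ/mol
ΔG > 0, so the forward reaction is non-spontaneous (proceeds in reverse).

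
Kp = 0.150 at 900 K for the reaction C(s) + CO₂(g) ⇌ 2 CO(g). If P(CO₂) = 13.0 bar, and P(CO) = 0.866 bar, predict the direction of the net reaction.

(C is a pure solid — omitted from Qp.)
Qp = P(CO)² / P(CO₂) = (0.866)² / (13.0) = 0.0577
Qp = 0.0577 < Kp = 0.150, so the forward reaction proceeds.

toward products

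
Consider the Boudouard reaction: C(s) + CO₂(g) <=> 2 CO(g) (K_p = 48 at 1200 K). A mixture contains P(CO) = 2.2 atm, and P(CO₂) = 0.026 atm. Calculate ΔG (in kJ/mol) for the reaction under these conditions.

ΔG = 13.5 kJ/mol

(C is a pure solid — omitted from Q_p.)
Q_p = P(CO)² / P(CO₂) = (2.2)² / (0.026) = 186
ΔG = RT ln(Q_p/K_p) = (8.314 J mol⁻¹ K⁻¹)(1200 K) × ln(186/48)
   = (9.977 kJ/mol)(1.355) = 13.5 kJ/mol
ΔG > 0, so the forward reaction is non-spontaneous (proceeds in reverse).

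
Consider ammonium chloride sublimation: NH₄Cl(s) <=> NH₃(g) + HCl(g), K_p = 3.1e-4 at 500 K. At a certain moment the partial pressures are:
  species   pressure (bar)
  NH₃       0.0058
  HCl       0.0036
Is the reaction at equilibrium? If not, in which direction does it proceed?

(NH₄Cl is a pure solid — omitted from Q_p.)
Q_p = P(NH₃)·P(HCl) = (0.0058)·(0.0036) = 2.1e-5
Q_p = 2.1e-5 < K_p = 3.1e-4, so the forward reaction proceeds.

to the right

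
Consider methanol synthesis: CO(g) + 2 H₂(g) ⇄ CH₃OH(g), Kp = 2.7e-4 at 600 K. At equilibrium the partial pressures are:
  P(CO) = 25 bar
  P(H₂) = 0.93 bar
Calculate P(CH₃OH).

At equilibrium, Kp = P(CH₃OH) / (P(CO)·P(H₂)²) = 2.7e-4.
(P(CH₃OH)) / ((25)·(0.93)²) = 2.7e-4
P(CH₃OH) = 0.00584 = 0.0058 bar

P(CH₃OH) = 0.0058 bar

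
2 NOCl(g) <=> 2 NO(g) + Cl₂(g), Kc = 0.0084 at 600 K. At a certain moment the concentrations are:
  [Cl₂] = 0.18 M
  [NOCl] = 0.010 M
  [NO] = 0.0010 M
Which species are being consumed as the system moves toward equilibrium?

Qc = [NO]²·[Cl₂] / [NOCl]² = (0.0010)²·(0.18) / (0.010)² = 0.0018
Qc = 0.0018 < Kc = 0.0084: net forward reaction.

NOCl (reactants)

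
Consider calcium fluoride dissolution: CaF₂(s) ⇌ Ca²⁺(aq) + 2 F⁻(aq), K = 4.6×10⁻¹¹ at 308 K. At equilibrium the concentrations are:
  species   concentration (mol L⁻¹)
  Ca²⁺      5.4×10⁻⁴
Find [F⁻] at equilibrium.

(CaF₂ is a pure solid — omitted from K.)
At equilibrium, K = [Ca²⁺]·[F⁻]² = 4.6×10⁻¹¹.
(5.4×10⁻⁴)·([F⁻])² = 4.6×10⁻¹¹
[F⁻]² = 8.52×10⁻⁸ ⇒ [F⁻] = 2.9×10⁻⁴ mol L⁻¹

[F⁻] = 2.9×10⁻⁴ mol L⁻¹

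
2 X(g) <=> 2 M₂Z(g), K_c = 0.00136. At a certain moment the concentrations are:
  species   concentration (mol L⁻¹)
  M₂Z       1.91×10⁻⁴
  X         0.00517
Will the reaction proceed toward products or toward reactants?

neither direction; the system is at equilibrium

Q_c = [M₂Z]² / [X]² = (1.91×10⁻⁴)² / (0.00517)² = 0.00136
Q_c = 0.00136 = K_c, so the system is already at equilibrium.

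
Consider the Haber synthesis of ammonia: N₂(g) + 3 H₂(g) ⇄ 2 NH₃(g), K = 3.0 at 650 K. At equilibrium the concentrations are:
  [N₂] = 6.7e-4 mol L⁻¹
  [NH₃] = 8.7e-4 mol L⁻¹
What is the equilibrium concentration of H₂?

[H₂] = 0.072 mol L⁻¹

At equilibrium, K = [NH₃]² / ([N₂]·[H₂]³) = 3.0.
(8.7e-4)² / ((6.7e-4)·([H₂])³) = 3.0
[H₂]³ = 3.77e-4 ⇒ [H₂] = 0.072 mol L⁻¹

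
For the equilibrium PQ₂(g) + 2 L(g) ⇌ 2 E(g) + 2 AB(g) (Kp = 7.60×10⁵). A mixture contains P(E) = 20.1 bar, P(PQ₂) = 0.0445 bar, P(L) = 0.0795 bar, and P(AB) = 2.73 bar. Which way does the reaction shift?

to the left

Qp = P(E)²·P(AB)² / (P(PQ₂)·P(L)²) = (20.1)²·(2.73)² / ((0.0445)·(0.0795)²) = 1.07×10⁷
Qp = 1.07×10⁷ > Kp = 7.60×10⁵, so the reverse reaction proceeds.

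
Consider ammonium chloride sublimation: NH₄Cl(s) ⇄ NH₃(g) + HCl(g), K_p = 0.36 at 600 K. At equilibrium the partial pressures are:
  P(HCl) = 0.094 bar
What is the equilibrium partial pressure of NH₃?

(NH₄Cl is a pure solid — omitted from K_p.)
At equilibrium, K_p = P(NH₃)·P(HCl) = 0.36.
(P(NH₃))·(0.094) = 0.36
P(NH₃) = 3.83 = 3.8 bar

P(NH₃) = 3.8 bar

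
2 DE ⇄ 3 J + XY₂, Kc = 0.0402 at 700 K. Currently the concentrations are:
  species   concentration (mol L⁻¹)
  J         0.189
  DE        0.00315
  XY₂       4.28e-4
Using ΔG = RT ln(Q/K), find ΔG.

ΔG = 11.5 kJ/mol

Qc = [J]³·[XY₂] / [DE]² = (0.189)³·(4.28e-4) / (0.00315)² = 0.291
ΔG = RT ln(Qc/Kc) = (8.314 J mol⁻¹ K⁻¹)(700 K) × ln(0.291/0.0402)
   = (5.820 kJ/mol)(1.979) = 11.5 kJ/mol
ΔG > 0, so the forward reaction is non-spontaneous (proceeds in reverse).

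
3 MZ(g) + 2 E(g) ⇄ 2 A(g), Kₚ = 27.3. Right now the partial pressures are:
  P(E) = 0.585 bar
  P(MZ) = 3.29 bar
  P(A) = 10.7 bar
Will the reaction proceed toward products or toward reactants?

Qₚ = P(A)² / (P(MZ)³·P(E)²) = (10.7)² / ((3.29)³·(0.585)²) = 9.39
Qₚ = 9.39 < Kₚ = 27.3, so the forward reaction proceeds.

in the forward direction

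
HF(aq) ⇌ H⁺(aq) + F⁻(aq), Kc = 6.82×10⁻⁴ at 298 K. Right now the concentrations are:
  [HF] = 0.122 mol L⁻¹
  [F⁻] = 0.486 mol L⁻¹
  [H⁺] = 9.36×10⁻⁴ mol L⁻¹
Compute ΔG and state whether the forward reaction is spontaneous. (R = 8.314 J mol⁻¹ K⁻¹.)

ΔG = 4.21 kJ/mol; the forward reaction is non-spontaneous

Qc = [H⁺]·[F⁻] / [HF] = (9.36×10⁻⁴)·(0.486) / (0.122) = 0.00373
ΔG = RT ln(Qc/Kc) = (8.314 J mol⁻¹ K⁻¹)(298 K) × ln(0.00373/6.82×10⁻⁴)
   = (2.478 kJ/mol)(1.699) = 4.21 kJ/mol
ΔG > 0, so the forward reaction is non-spontaneous (proceeds in reverse).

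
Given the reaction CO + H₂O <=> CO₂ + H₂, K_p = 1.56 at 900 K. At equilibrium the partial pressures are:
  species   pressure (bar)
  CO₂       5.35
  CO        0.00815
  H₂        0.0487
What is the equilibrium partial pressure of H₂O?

At equilibrium, K_p = P(CO₂)·P(H₂) / (P(CO)·P(H₂O)) = 1.56.
(5.35)·(0.0487) / ((0.00815)·(P(H₂O))) = 1.56
P(H₂O) = 20.5 bar

P(H₂O) = 20.5 bar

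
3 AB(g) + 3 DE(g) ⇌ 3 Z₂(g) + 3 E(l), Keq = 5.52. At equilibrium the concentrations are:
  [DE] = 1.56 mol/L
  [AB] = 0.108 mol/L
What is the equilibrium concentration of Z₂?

(E is a pure liquid — omitted from Keq.)
At equilibrium, Keq = [Z₂]³ / ([AB]³·[DE]³) = 5.52.
([Z₂])³ / ((0.108)³·(1.56)³) = 5.52
[Z₂]³ = 0.0264 ⇒ [Z₂] = 0.298 mol/L

[Z₂] = 0.298 mol/L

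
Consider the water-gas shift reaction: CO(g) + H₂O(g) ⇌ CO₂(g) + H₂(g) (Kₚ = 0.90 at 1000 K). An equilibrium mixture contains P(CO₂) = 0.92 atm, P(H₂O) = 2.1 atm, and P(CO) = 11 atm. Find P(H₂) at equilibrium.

At equilibrium, Kₚ = P(CO₂)·P(H₂) / (P(CO)·P(H₂O)) = 0.90.
(0.92)·(P(H₂)) / ((11)·(2.1)) = 0.90
P(H₂) = 22.6 = 23 atm

P(H₂) = 23 atm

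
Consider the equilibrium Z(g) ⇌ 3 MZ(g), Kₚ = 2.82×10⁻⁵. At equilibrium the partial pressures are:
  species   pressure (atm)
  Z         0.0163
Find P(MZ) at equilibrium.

At equilibrium, Kₚ = P(MZ)³ / P(Z) = 2.82×10⁻⁵.
(P(MZ))³ / (0.0163) = 2.82×10⁻⁵
P(MZ)³ = 4.60×10⁻⁷ ⇒ P(MZ) = 0.00772 atm

P(MZ) = 0.00772 atm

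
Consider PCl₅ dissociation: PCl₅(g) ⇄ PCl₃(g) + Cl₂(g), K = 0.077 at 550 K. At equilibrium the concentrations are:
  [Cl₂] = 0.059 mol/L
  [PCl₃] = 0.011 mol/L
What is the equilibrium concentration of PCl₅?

At equilibrium, K = [PCl₃]·[Cl₂] / [PCl₅] = 0.077.
(0.011)·(0.059) / ([PCl₅]) = 0.077
[PCl₅] = 0.00843 = 0.0084 mol/L

[PCl₅] = 0.0084 mol/L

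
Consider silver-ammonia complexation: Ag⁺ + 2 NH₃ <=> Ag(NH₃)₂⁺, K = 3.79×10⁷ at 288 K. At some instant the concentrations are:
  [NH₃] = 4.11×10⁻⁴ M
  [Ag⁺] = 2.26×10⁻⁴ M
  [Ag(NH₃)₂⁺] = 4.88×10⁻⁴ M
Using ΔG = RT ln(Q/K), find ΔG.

Q = [Ag(NH₃)₂⁺] / ([Ag⁺]·[NH₃]²) = (4.88×10⁻⁴) / ((2.26×10⁻⁴)·(4.11×10⁻⁴)²) = 1.28×10⁷
ΔG = RT ln(Q/K) = (8.314 J mol⁻¹ K⁻¹)(288 K) × ln(1.28×10⁷/3.79×10⁷)
   = (2.394 kJ/mol)(-1.086) = -2.60 kJ/mol
ΔG < 0, so the forward reaction is spontaneous (proceeds forward).

ΔG = -2.60 kJ/mol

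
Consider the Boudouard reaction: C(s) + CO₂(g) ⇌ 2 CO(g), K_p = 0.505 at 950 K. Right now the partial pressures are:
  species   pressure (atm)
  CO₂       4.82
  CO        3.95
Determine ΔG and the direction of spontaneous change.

ΔG = 14.7 kJ/mol; the forward reaction is non-spontaneous

(C is a pure solid — omitted from Q_p.)
Q_p = P(CO)² / P(CO₂) = (3.95)² / (4.82) = 3.24
ΔG = RT ln(Q_p/K_p) = (8.314 J mol⁻¹ K⁻¹)(950 K) × ln(3.24/0.505)
   = (7.898 kJ/mol)(1.859) = 14.7 kJ/mol
ΔG > 0, so the forward reaction is non-spontaneous (proceeds in reverse).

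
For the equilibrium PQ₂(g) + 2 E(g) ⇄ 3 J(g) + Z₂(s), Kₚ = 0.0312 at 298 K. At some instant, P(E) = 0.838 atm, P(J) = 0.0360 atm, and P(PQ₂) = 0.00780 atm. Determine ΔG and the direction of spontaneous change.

ΔG = -3.22 kJ/mol; the forward reaction is spontaneous

(Z₂ is a pure solid — omitted from Qₚ.)
Qₚ = P(J)³ / (P(PQ₂)·P(E)²) = (0.0360)³ / ((0.00780)·(0.838)²) = 0.00852
ΔG = RT ln(Qₚ/Kₚ) = (8.314 J mol⁻¹ K⁻¹)(298 K) × ln(0.00852/0.0312)
   = (2.478 kJ/mol)(-1.298) = -3.22 kJ/mol
ΔG < 0, so the forward reaction is spontaneous (proceeds forward).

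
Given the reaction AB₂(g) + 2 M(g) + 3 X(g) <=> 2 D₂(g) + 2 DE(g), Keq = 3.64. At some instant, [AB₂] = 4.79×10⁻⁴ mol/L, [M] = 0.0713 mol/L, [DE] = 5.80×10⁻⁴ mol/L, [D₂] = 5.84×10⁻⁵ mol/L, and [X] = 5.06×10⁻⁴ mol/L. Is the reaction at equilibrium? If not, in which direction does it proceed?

no net change (already at equilibrium)

Q = [D₂]²·[DE]² / ([AB₂]·[M]²·[X]³) = (5.84×10⁻⁵)²·(5.80×10⁻⁴)² / ((4.79×10⁻⁴)·(0.0713)²·(5.06×10⁻⁴)³) = 3.64
Q = 3.64 = Keq, so the system is already at equilibrium.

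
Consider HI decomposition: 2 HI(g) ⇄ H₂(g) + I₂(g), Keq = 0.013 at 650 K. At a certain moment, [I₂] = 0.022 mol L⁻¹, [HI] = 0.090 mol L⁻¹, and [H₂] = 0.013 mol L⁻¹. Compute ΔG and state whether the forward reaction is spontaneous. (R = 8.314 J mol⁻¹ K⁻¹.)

Q = [H₂]·[I₂] / [HI]² = (0.013)·(0.022) / (0.090)² = 0.0353
ΔG = RT ln(Q/Keq) = (8.314 J mol⁻¹ K⁻¹)(650 K) × ln(0.0353/0.013)
   = (5.404 kJ/mol)(0.9989) = 5.40 kJ/mol
ΔG > 0, so the forward reaction is non-spontaneous (proceeds in reverse).

ΔG = 5.40 kJ/mol; the forward reaction is non-spontaneous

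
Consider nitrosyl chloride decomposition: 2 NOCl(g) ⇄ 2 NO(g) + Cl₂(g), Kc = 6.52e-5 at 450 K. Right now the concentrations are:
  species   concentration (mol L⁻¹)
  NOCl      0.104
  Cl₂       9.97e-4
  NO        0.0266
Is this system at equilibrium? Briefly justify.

yes, at equilibrium

Qc = [NO]²·[Cl₂] / [NOCl]² = (0.0266)²·(9.97e-4) / (0.104)² = 6.52e-5
Qc = 6.52e-5 = Kc; the system is at equilibrium.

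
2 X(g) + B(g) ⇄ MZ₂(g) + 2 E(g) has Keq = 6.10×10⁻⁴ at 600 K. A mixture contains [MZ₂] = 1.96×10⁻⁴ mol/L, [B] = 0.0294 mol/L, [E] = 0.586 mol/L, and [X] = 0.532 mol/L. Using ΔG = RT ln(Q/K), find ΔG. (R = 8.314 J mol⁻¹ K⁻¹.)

Q = [MZ₂]·[E]² / ([X]²·[B]) = (1.96×10⁻⁴)·(0.586)² / ((0.532)²·(0.0294)) = 0.00809
ΔG = RT ln(Q/Keq) = (8.314 J mol⁻¹ K⁻¹)(600 K) × ln(0.00809/6.10×10⁻⁴)
   = (4.988 kJ/mol)(2.585) = 12.9 kJ/mol
ΔG > 0, so the forward reaction is non-spontaneous (proceeds in reverse).

ΔG = 12.9 kJ/mol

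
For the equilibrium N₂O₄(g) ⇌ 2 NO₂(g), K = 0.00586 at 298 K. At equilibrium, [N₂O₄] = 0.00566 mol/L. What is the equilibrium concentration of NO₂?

[NO₂] = 0.00576 mol/L

At equilibrium, K = [NO₂]² / [N₂O₄] = 0.00586.
([NO₂])² / (0.00566) = 0.00586
[NO₂]² = 3.32×10⁻⁵ ⇒ [NO₂] = 0.00576 mol/L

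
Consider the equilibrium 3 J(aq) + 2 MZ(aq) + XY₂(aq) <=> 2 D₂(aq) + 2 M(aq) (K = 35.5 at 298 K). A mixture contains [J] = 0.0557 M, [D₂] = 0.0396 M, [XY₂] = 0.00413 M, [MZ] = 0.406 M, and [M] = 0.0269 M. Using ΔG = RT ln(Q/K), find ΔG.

Q = [D₂]²·[M]² / ([J]³·[MZ]²·[XY₂]) = (0.0396)²·(0.0269)² / ((0.0557)³·(0.406)²·(0.00413)) = 9.65
ΔG = RT ln(Q/K) = (8.314 J mol⁻¹ K⁻¹)(298 K) × ln(9.65/35.5)
   = (2.478 kJ/mol)(-1.303) = -3.23 kJ/mol
ΔG < 0, so the forward reaction is spontaneous (proceeds forward).

ΔG = -3.23 kJ/mol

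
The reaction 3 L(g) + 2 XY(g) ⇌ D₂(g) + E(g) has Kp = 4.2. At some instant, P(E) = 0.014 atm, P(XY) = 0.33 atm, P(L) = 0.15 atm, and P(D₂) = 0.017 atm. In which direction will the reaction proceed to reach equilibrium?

toward products

Qp = P(D₂)·P(E) / (P(L)³·P(XY)²) = (0.017)·(0.014) / ((0.15)³·(0.33)²) = 0.65
Qp = 0.65 < Kp = 4.2, so the forward reaction proceeds.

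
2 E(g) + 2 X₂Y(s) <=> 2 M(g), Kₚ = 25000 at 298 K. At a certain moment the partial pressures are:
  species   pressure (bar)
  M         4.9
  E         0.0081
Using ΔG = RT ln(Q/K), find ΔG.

(X₂Y is a pure solid — omitted from Qₚ.)
Qₚ = P(M)² / P(E)² = (4.9)² / (0.0081)² = 3.66×10⁵
ΔG = RT ln(Qₚ/Kₚ) = (8.314 J mol⁻¹ K⁻¹)(298 K) × ln(3.66×10⁵/25000)
   = (2.478 kJ/mol)(2.684) = 6.65 kJ/mol
ΔG > 0, so the forward reaction is non-spontaneous (proceeds in reverse).

ΔG = 6.65 kJ/mol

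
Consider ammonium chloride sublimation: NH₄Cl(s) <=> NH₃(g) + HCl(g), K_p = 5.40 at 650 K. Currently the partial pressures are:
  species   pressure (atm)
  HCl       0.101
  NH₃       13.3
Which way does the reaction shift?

to the right

(NH₄Cl is a pure solid — omitted from Q_p.)
Q_p = P(NH₃)·P(HCl) = (13.3)·(0.101) = 1.34
Q_p = 1.34 < K_p = 5.40, so the forward reaction proceeds.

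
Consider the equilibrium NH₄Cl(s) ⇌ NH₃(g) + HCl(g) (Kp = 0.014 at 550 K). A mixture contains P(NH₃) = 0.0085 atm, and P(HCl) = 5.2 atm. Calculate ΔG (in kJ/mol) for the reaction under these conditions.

ΔG = 5.26 kJ/mol

(NH₄Cl is a pure solid — omitted from Qp.)
Qp = P(NH₃)·P(HCl) = (0.0085)·(5.2) = 0.0442
ΔG = RT ln(Qp/Kp) = (8.314 J mol⁻¹ K⁻¹)(550 K) × ln(0.0442/0.014)
   = (4.573 kJ/mol)(1.150) = 5.26 kJ/mol
ΔG > 0, so the forward reaction is non-spontaneous (proceeds in reverse).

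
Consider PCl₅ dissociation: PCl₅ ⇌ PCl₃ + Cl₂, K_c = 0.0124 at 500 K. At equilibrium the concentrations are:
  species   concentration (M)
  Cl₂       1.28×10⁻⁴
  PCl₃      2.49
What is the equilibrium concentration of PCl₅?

At equilibrium, K_c = [PCl₃]·[Cl₂] / [PCl₅] = 0.0124.
(2.49)·(1.28×10⁻⁴) / ([PCl₅]) = 0.0124
[PCl₅] = 0.0257 M

[PCl₅] = 0.0257 M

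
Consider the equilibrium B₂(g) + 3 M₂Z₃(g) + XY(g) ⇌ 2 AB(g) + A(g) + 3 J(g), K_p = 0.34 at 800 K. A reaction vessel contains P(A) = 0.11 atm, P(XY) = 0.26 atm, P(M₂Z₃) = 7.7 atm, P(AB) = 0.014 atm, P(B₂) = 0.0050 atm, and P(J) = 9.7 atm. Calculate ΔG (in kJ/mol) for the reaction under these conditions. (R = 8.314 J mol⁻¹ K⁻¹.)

ΔG = -15.5 kJ/mol

Q_p = P(AB)²·P(A)·P(J)³ / (P(B₂)·P(M₂Z₃)³·P(XY)) = (0.014)²·(0.11)·(9.7)³ / ((0.0050)·(7.7)³·(0.26)) = 0.0332
ΔG = RT ln(Q_p/K_p) = (8.314 J mol⁻¹ K⁻¹)(800 K) × ln(0.0332/0.34)
   = (6.651 kJ/mol)(-2.326) = -15.5 kJ/mol
ΔG < 0, so the forward reaction is spontaneous (proceeds forward).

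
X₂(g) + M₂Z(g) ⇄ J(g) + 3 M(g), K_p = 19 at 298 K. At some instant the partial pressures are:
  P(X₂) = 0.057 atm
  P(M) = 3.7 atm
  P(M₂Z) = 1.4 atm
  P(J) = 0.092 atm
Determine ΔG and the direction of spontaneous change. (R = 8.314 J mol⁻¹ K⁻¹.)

ΔG = 2.78 kJ/mol; the forward reaction is non-spontaneous

Q_p = P(J)·P(M)³ / (P(X₂)·P(M₂Z)) = (0.092)·(3.7)³ / ((0.057)·(1.4)) = 58.4
ΔG = RT ln(Q_p/K_p) = (8.314 J mol⁻¹ K⁻¹)(298 K) × ln(58.4/19)
   = (2.478 kJ/mol)(1.123) = 2.78 kJ/mol
ΔG > 0, so the forward reaction is non-spontaneous (proceeds in reverse).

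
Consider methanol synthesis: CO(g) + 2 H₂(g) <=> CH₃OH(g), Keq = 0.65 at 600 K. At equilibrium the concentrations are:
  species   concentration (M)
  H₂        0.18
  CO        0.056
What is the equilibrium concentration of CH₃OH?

[CH₃OH] = 0.0012 M

At equilibrium, Keq = [CH₃OH] / ([CO]·[H₂]²) = 0.65.
([CH₃OH]) / ((0.056)·(0.18)²) = 0.65
[CH₃OH] = 0.00118 = 0.0012 M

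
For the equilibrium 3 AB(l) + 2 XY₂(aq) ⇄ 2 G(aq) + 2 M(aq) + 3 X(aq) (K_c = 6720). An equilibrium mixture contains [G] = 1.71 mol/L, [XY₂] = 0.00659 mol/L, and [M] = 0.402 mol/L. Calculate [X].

[X] = 0.852 mol/L

(AB is a pure liquid — omitted from K_c.)
At equilibrium, K_c = [G]²·[M]²·[X]³ / [XY₂]² = 6720.
(1.71)²·(0.402)²·([X])³ / (0.00659)² = 6720
[X]³ = 0.618 ⇒ [X] = 0.852 mol/L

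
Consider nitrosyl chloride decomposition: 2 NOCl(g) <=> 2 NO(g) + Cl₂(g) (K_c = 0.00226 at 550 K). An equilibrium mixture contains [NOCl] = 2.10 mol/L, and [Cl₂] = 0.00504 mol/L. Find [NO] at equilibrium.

[NO] = 1.41 mol/L

At equilibrium, K_c = [NO]²·[Cl₂] / [NOCl]² = 0.00226.
([NO])²·(0.00504) / (2.10)² = 0.00226
[NO]² = 1.98 ⇒ [NO] = 1.41 mol/L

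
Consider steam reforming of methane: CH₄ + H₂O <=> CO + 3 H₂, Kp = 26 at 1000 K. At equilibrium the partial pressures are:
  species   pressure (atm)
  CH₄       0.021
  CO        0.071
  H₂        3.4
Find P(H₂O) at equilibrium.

P(H₂O) = 5.1 atm

At equilibrium, Kp = P(CO)·P(H₂)³ / (P(CH₄)·P(H₂O)) = 26.
(0.071)·(3.4)³ / ((0.021)·(P(H₂O))) = 26
P(H₂O) = 5.11 = 5.1 atm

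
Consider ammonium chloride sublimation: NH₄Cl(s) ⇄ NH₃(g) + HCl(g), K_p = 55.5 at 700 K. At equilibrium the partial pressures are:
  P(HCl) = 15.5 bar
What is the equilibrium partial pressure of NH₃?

P(NH₃) = 3.58 bar

(NH₄Cl is a pure solid — omitted from K_p.)
At equilibrium, K_p = P(NH₃)·P(HCl) = 55.5.
(P(NH₃))·(15.5) = 55.5
P(NH₃) = 3.58 bar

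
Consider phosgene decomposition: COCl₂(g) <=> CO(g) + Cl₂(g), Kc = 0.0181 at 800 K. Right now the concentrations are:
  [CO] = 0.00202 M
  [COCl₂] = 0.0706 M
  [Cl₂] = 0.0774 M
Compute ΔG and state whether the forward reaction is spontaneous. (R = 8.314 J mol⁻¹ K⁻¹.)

Qc = [CO]·[Cl₂] / [COCl₂] = (0.00202)·(0.0774) / (0.0706) = 0.00221
ΔG = RT ln(Qc/Kc) = (8.314 J mol⁻¹ K⁻¹)(800 K) × ln(0.00221/0.0181)
   = (6.651 kJ/mol)(-2.103) = -14.0 kJ/mol
ΔG < 0, so the forward reaction is spontaneous (proceeds forward).

ΔG = -14.0 kJ/mol; the forward reaction is spontaneous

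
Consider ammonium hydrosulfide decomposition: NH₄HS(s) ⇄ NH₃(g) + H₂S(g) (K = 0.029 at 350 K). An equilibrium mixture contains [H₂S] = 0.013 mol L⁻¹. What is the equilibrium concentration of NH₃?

(NH₄HS is a pure solid — omitted from K.)
At equilibrium, K = [NH₃]·[H₂S] = 0.029.
([NH₃])·(0.013) = 0.029
[NH₃] = 2.23 = 2.2 mol L⁻¹

[NH₃] = 2.2 mol L⁻¹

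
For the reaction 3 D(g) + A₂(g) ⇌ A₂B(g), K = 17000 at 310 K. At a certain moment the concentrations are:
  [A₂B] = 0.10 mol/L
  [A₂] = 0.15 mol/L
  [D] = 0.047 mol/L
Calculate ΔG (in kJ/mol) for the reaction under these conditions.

ΔG = -2.51 kJ/mol

Q = [A₂B] / ([D]³·[A₂]) = (0.10) / ((0.047)³·(0.15)) = 6420
ΔG = RT ln(Q/K) = (8.314 J mol⁻¹ K⁻¹)(310 K) × ln(6420/17000)
   = (2.577 kJ/mol)(-0.9738) = -2.51 kJ/mol
ΔG < 0, so the forward reaction is spontaneous (proceeds forward).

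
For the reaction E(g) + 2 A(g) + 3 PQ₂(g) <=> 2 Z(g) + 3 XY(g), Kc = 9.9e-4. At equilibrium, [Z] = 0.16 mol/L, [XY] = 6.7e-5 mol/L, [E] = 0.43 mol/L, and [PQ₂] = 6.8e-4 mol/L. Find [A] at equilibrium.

At equilibrium, Kc = [Z]²·[XY]³ / ([E]·[A]²·[PQ₂]³) = 9.9e-4.
(0.16)²·(6.7e-5)³ / ((0.43)·([A])²·(6.8e-4)³) = 9.9e-4
[A]² = 0.0575 ⇒ [A] = 0.24 mol/L

[A] = 0.24 mol/L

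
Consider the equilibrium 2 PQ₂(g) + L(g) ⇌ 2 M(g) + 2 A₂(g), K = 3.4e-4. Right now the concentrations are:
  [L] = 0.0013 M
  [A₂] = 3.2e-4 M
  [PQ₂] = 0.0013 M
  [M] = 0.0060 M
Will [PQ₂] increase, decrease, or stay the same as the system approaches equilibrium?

Q = [M]²·[A₂]² / ([PQ₂]²·[L]) = (0.0060)²·(3.2e-4)² / ((0.0013)²·(0.0013)) = 0.0017
Q = 0.0017 > K = 3.4e-4: net reverse reaction.
PQ₂ is a reactant, so it increases.

increase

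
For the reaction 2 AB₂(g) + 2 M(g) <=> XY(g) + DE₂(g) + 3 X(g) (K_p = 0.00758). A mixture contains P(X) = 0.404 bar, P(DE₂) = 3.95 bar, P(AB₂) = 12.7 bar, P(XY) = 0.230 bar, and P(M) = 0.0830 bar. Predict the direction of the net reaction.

reverse (toward reactants)

Q_p = P(XY)·P(DE₂)·P(X)³ / (P(AB₂)²·P(M)²) = (0.230)·(3.95)·(0.404)³ / ((12.7)²·(0.0830)²) = 0.0539
Q_p = 0.0539 > K_p = 0.00758, so the reverse reaction proceeds.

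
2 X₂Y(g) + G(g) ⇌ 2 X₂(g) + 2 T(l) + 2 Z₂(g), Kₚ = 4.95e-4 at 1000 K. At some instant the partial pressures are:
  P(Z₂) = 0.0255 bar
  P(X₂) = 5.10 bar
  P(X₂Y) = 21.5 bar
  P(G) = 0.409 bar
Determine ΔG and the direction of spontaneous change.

ΔG = -14.2 kJ/mol; the forward reaction is spontaneous

(T is a pure liquid — omitted from Qₚ.)
Qₚ = P(X₂)²·P(Z₂)² / (P(X₂Y)²·P(G)) = (5.10)²·(0.0255)² / ((21.5)²·(0.409)) = 8.95e-5
ΔG = RT ln(Qₚ/Kₚ) = (8.314 J mol⁻¹ K⁻¹)(1000 K) × ln(8.95e-5/4.95e-4)
   = (8.314 kJ/mol)(-1.710) = -14.2 kJ/mol
ΔG < 0, so the forward reaction is spontaneous (proceeds forward).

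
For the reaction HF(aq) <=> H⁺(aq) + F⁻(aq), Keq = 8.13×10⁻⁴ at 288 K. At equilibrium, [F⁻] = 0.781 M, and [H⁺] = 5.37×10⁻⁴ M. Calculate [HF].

At equilibrium, Keq = [H⁺]·[F⁻] / [HF] = 8.13×10⁻⁴.
(5.37×10⁻⁴)·(0.781) / ([HF]) = 8.13×10⁻⁴
[HF] = 0.516 M

[HF] = 0.516 M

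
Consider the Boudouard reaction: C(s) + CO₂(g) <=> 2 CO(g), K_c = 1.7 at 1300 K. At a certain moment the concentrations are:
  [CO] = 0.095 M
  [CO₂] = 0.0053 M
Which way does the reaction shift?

neither direction; the system is at equilibrium

(C is a pure solid — omitted from Q_c.)
Q_c = [CO]² / [CO₂] = (0.095)² / (0.0053) = 1.7
Q_c = 1.7 = K_c, so the system is already at equilibrium.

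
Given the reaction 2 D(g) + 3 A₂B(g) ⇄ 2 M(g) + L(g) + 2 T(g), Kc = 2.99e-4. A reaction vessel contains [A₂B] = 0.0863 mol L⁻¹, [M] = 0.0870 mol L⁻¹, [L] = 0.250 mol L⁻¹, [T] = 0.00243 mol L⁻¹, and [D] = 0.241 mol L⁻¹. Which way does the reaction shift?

Qc = [M]²·[L]·[T]² / ([D]²·[A₂B]³) = (0.0870)²·(0.250)·(0.00243)² / ((0.241)²·(0.0863)³) = 2.99e-4
Qc = 2.99e-4 = Kc, so the system is already at equilibrium.

neither direction; the system is at equilibrium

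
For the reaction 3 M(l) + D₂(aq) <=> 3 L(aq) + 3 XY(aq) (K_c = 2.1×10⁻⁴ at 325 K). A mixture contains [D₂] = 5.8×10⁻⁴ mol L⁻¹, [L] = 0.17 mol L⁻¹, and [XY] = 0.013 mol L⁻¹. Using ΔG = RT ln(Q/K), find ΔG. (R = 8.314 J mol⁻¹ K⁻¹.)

ΔG = -6.55 kJ/mol

(M is a pure liquid — omitted from Q_c.)
Q_c = [L]³·[XY]³ / [D₂] = (0.17)³·(0.013)³ / (5.8×10⁻⁴) = 1.86×10⁻⁵
ΔG = RT ln(Q_c/K_c) = (8.314 J mol⁻¹ K⁻¹)(325 K) × ln(1.86×10⁻⁵/2.1×10⁻⁴)
   = (2.702 kJ/mol)(-2.424) = -6.55 kJ/mol
ΔG < 0, so the forward reaction is spontaneous (proceeds forward).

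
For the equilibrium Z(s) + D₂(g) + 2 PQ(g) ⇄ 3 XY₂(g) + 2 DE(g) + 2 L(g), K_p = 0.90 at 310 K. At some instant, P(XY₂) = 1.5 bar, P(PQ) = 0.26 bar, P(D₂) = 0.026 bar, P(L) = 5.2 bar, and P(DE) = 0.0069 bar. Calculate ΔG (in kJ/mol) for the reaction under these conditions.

ΔG = 2.60 kJ/mol

(Z is a pure solid — omitted from Q_p.)
Q_p = P(XY₂)³·P(DE)²·P(L)² / (P(D₂)·P(PQ)²) = (1.5)³·(0.0069)²·(5.2)² / ((0.026)·(0.26)²) = 2.47
ΔG = RT ln(Q_p/K_p) = (8.314 J mol⁻¹ K⁻¹)(310 K) × ln(2.47/0.90)
   = (2.577 kJ/mol)(1.010) = 2.60 kJ/mol
ΔG > 0, so the forward reaction is non-spontaneous (proceeds in reverse).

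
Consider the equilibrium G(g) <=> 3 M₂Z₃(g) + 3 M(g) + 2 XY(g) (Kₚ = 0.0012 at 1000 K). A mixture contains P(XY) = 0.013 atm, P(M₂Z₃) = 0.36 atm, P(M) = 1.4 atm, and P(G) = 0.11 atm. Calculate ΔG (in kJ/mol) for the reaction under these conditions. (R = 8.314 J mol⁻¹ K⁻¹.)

ΔG = -15.0 kJ/mol

Qₚ = P(M₂Z₃)³·P(M)³·P(XY)² / P(G) = (0.36)³·(1.4)³·(0.013)² / (0.11) = 1.97×10⁻⁴
ΔG = RT ln(Qₚ/Kₚ) = (8.314 J mol⁻¹ K⁻¹)(1000 K) × ln(1.97×10⁻⁴/0.0012)
   = (8.314 kJ/mol)(-1.807) = -15.0 kJ/mol
ΔG < 0, so the forward reaction is spontaneous (proceeds forward).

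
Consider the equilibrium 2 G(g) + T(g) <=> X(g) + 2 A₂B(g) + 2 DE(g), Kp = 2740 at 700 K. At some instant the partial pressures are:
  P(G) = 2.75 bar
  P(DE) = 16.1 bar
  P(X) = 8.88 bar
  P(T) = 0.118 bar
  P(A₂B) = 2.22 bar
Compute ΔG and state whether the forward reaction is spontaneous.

Qp = P(X)·P(A₂B)²·P(DE)² / (P(G)²·P(T)) = (8.88)·(2.22)²·(16.1)² / ((2.75)²·(0.118)) = 12700
ΔG = RT ln(Qp/Kp) = (8.314 J mol⁻¹ K⁻¹)(700 K) × ln(12700/2740)
   = (5.820 kJ/mol)(1.534) = 8.93 kJ/mol
ΔG > 0, so the forward reaction is non-spontaneous (proceeds in reverse).

ΔG = 8.93 kJ/mol; the forward reaction is non-spontaneous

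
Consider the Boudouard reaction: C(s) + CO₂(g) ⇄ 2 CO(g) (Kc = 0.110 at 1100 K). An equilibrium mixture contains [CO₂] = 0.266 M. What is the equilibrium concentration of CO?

[CO] = 0.171 M

(C is a pure solid — omitted from Kc.)
At equilibrium, Kc = [CO]² / [CO₂] = 0.110.
([CO])² / (0.266) = 0.110
[CO]² = 0.0293 ⇒ [CO] = 0.171 M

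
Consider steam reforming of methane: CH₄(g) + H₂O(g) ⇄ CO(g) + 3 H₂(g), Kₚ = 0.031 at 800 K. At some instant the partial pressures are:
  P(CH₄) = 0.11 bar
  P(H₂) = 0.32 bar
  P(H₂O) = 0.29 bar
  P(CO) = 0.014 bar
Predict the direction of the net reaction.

to the right

Qₚ = P(CO)·P(H₂)³ / (P(CH₄)·P(H₂O)) = (0.014)·(0.32)³ / ((0.11)·(0.29)) = 0.014
Qₚ = 0.014 < Kₚ = 0.031, so the forward reaction proceeds.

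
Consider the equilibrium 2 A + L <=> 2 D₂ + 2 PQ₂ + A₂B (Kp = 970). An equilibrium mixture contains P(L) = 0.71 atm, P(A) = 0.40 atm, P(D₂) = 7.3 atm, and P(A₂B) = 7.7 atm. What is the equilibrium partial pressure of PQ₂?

At equilibrium, Kp = P(D₂)²·P(PQ₂)²·P(A₂B) / (P(A)²·P(L)) = 970.
(7.3)²·(P(PQ₂))²·(7.7) / ((0.40)²·(0.71)) = 970
P(PQ₂)² = 0.269 ⇒ P(PQ₂) = 0.52 atm

P(PQ₂) = 0.52 atm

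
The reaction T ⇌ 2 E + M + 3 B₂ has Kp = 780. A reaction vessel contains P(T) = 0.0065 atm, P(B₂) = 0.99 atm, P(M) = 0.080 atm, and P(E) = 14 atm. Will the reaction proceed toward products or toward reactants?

to the left

Qp = P(E)²·P(M)·P(B₂)³ / P(T) = (14)²·(0.080)·(0.99)³ / (0.0065) = 2300
Qp = 2300 > Kp = 780, so the reverse reaction proceeds.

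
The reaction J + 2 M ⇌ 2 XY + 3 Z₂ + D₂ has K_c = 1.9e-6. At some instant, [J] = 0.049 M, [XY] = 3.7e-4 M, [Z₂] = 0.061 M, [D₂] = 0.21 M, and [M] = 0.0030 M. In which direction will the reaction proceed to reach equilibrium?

Q_c = [XY]²·[Z₂]³·[D₂] / ([J]·[M]²) = (3.7e-4)²·(0.061)³·(0.21) / ((0.049)·(0.0030)²) = 1.5e-5
Q_c = 1.5e-5 > K_c = 1.9e-6, so the reverse reaction proceeds.

to the left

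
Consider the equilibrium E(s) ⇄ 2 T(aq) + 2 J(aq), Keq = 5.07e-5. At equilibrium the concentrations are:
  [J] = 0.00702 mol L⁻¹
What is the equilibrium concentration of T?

[T] = 1.01 mol L⁻¹

(E is a pure solid — omitted from Keq.)
At equilibrium, Keq = [T]²·[J]² = 5.07e-5.
([T])²·(0.00702)² = 5.07e-5
[T]² = 1.03 ⇒ [T] = 1.01 mol L⁻¹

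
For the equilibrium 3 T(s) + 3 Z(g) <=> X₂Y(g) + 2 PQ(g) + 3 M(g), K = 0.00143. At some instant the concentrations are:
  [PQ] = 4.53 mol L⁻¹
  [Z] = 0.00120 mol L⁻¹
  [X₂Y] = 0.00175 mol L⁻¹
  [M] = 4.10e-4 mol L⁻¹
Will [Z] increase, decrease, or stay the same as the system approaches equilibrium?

(T is a pure solid — omitted from Q.)
Q = [X₂Y]·[PQ]²·[M]³ / [Z]³ = (0.00175)·(4.53)²·(4.10e-4)³ / (0.00120)³ = 0.00143
Q = 0.00143 = K; the system is at equilibrium.

stay the same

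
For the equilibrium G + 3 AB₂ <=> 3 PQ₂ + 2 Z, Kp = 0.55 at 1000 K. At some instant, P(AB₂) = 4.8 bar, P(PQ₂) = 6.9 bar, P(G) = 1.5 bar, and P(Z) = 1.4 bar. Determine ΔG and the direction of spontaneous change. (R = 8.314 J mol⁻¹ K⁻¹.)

Qp = P(PQ₂)³·P(Z)² / (P(G)·P(AB₂)³) = (6.9)³·(1.4)² / ((1.5)·(4.8)³) = 3.88
ΔG = RT ln(Qp/Kp) = (8.314 J mol⁻¹ K⁻¹)(1000 K) × ln(3.88/0.55)
   = (8.314 kJ/mol)(1.954) = 16.2 kJ/mol
ΔG > 0, so the forward reaction is non-spontaneous (proceeds in reverse).

ΔG = 16.2 kJ/mol; the forward reaction is non-spontaneous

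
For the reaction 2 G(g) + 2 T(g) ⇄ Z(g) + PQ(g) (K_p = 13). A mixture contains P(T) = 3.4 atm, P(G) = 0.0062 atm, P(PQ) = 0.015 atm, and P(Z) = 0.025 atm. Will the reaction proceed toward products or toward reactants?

to the right

Q_p = P(Z)·P(PQ) / (P(G)²·P(T)²) = (0.025)·(0.015) / ((0.0062)²·(3.4)²) = 0.84
Q_p = 0.84 < K_p = 13, so the forward reaction proceeds.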